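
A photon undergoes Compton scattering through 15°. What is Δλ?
0.0827 pm

Using the Compton scattering formula:
Δλ = λ_C(1 - cos θ)

where λ_C = h/(m_e·c) ≈ 2.4263 pm is the Compton wavelength of an electron.

For θ = 15°:
cos(15°) = 0.9659
1 - cos(15°) = 0.0341

Δλ = 2.4263 × 0.0341
Δλ = 0.0827 pm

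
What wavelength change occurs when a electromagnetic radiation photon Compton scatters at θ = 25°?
0.2273 pm

Using the Compton scattering formula:
Δλ = λ_C(1 - cos θ)

where λ_C = h/(m_e·c) ≈ 2.4263 pm is the Compton wavelength of an electron.

For θ = 25°:
cos(25°) = 0.9063
1 - cos(25°) = 0.0937

Δλ = 2.4263 × 0.0937
Δλ = 0.2273 pm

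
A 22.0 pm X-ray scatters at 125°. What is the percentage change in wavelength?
17.3545%

Calculate the Compton shift:
Δλ = λ_C(1 - cos(125°))
Δλ = 2.4263 × (1 - cos(125°))
Δλ = 2.4263 × 1.5736
Δλ = 3.8180 pm

Percentage change:
(Δλ/λ₀) × 100 = (3.8180/22.0) × 100
= 17.3545%

(Intermediate values are shown rounded; full precision is carried through to the final answer.)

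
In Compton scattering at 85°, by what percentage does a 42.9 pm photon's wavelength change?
5.1628%

Calculate the Compton shift:
Δλ = λ_C(1 - cos(85°))
Δλ = 2.4263 × (1 - cos(85°))
Δλ = 2.4263 × 0.9128
Δλ = 2.2148 pm

Percentage change:
(Δλ/λ₀) × 100 = (2.2148/42.9) × 100
= 5.1628%

(Intermediate values are shown rounded; full precision is carried through to the final answer.)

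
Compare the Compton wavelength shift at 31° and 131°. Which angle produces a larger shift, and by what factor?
131° produces the larger shift by a factor of 11.594

Calculate both shifts using Δλ = λ_C(1 - cos θ):

For θ₁ = 31°:
Δλ₁ = 2.4263 × (1 - cos(31°))
Δλ₁ = 2.4263 × 0.1428
Δλ₁ = 0.3466 pm

For θ₂ = 131°:
Δλ₂ = 2.4263 × (1 - cos(131°))
Δλ₂ = 2.4263 × 1.6561
Δλ₂ = 4.0181 pm

The 131° angle produces the larger shift.
Ratio: 4.0181/0.3466 = 11.594

(Intermediate values are shown rounded; full precision is carried through to the final answer.)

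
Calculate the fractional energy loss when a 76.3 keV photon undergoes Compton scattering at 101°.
0.1510 (or 15.10%)

Calculate initial and final photon energies:

Initial: E₀ = 76.3 keV → λ₀ = 16.2496 pm
Compton shift: Δλ = 2.8893 pm
Final wavelength: λ' = 19.1388 pm
Final energy: E' = 64.7815 keV

Fractional energy loss:
(E₀ - E')/E₀ = (76.3000 - 64.7815)/76.3000
= 11.5185/76.3000
= 0.1510
= 15.10%

(Intermediate values are shown rounded; full precision is carried through to the final answer.)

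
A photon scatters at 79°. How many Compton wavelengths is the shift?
0.8092 λ_C

The Compton shift formula is:
Δλ = λ_C(1 - cos θ)

Dividing both sides by λ_C:
Δλ/λ_C = 1 - cos θ

For θ = 79°:
Δλ/λ_C = 1 - cos(79°)
Δλ/λ_C = 1 - 0.1908
Δλ/λ_C = 0.8092

This means the shift is 0.8092 × λ_C = 1.9633 pm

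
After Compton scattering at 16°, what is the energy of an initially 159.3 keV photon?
157.3992 keV

First convert energy to wavelength:
λ = hc/E, with hc ≈ 1239.842 keV·pm (i.e. 1239.842 eV·nm)

For E = 159.3 keV = 159300 eV:
λ = 1239.842 keV·pm / 159.3 keV
λ = 7.7831 pm

Calculate the Compton shift:
Δλ = λ_C(1 - cos(16°)) = 2.4263 × 0.0387
Δλ = 0.0940 pm

Final wavelength:
λ' = 7.7831 + 0.0940 = 7.8771 pm

Final energy:
E' = hc/λ' = 1239.842 / 7.8771 = 157.3992 keV

(Intermediate values are shown rounded; full precision is carried through to the final answer.)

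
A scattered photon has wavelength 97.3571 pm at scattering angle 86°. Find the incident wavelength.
95.1000 pm

From λ' = λ + Δλ, we have λ = λ' - Δλ

First calculate the Compton shift:
Δλ = λ_C(1 - cos θ)
Δλ = 2.4263 × (1 - cos(86°))
Δλ = 2.4263 × 0.9302
Δλ = 2.2571 pm

Initial wavelength:
λ = λ' - Δλ
λ = 97.3571 - 2.2571
λ = 95.1000 pm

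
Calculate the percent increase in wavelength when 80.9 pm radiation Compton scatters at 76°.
2.2736%

Calculate the Compton shift:
Δλ = λ_C(1 - cos(76°))
Δλ = 2.4263 × (1 - cos(76°))
Δλ = 2.4263 × 0.7581
Δλ = 1.8393 pm

Percentage change:
(Δλ/λ₀) × 100 = (1.8393/80.9) × 100
= 2.2736%

(Intermediate values are shown rounded; full precision is carried through to the final answer.)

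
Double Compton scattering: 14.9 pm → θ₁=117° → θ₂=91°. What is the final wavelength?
20.8965 pm

Apply Compton shift twice:

First scattering at θ₁ = 117°:
Δλ₁ = λ_C(1 - cos(117°))
Δλ₁ = 2.4263 × 1.4540
Δλ₁ = 3.5278 pm

After first scattering:
λ₁ = 14.9 + 3.5278 = 18.4278 pm

Second scattering at θ₂ = 91°:
Δλ₂ = λ_C(1 - cos(91°))
Δλ₂ = 2.4263 × 1.0175
Δλ₂ = 2.4687 pm

Final wavelength:
λ₂ = 18.4278 + 2.4687 = 20.8965 pm

Total shift: Δλ_total = 3.5278 + 2.4687 = 5.9965 pm

(Intermediate values are shown rounded; full precision is carried through to the final answer.)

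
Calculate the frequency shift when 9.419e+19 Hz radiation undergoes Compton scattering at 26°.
6.746e+18 Hz (decrease)

Convert frequency to wavelength (c = 299792458 m/s):
λ₀ = c/f₀ = 299792458/9.419e+19 = 3.1828481e-12 m = 3.1828 pm

Calculate Compton shift:
Δλ = λ_C(1 - cos(26°)) = 0.2456 pm

Final wavelength:
λ' = λ₀ + Δλ = 3.1828 + 0.2456 = 3.4284 pm

Final frequency:
f' = c/λ' = 299792458/3.4284051e-12 = 8.7443709e+19 Hz

Frequency shift (decrease):
Δf = f₀ - f' = 9.419e+19 - 8.7443709e+19 = 6.746e+18 Hz

(Intermediate values are shown rounded; full precision is carried through to the final answer.)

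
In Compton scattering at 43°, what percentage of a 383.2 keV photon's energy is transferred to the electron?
0.1677 (or 16.77%)

Calculate initial and final photon energies:

Initial: E₀ = 383.2 keV → λ₀ = 3.2355 pm
Compton shift: Δλ = 0.6518 pm
Final wavelength: λ' = 3.8873 pm
Final energy: E' = 318.9456 keV

Fractional energy loss:
(E₀ - E')/E₀ = (383.2000 - 318.9456)/383.2000
= 64.2544/383.2000
= 0.1677
= 16.77%

(Intermediate values are shown rounded; full precision is carried through to the final answer.)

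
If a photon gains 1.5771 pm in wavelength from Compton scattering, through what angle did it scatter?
69.51°

From the Compton formula Δλ = λ_C(1 - cos θ), we can solve for θ:

cos θ = 1 - Δλ/λ_C

Given:
- Δλ = 1.5771 pm
- λ_C = h/(m_e·c) ≈ 2.42631024 pm

cos θ = 1 - 1.5771/2.42631024
cos θ = 1 - 0.649999
cos θ = 0.350001

θ = arccos(0.350001)
θ = 69.51°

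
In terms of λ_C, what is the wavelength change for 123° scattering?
1.5446 λ_C

The Compton shift formula is:
Δλ = λ_C(1 - cos θ)

Dividing both sides by λ_C:
Δλ/λ_C = 1 - cos θ

For θ = 123°:
Δλ/λ_C = 1 - cos(123°)
Δλ/λ_C = 1 - -0.5446
Δλ/λ_C = 1.5446

This means the shift is 1.5446 × λ_C = 3.7478 pm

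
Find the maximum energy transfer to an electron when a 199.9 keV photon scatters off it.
87.7472 keV

Maximum energy transfer occurs at θ = 180° (backscattering).

Initial photon: E₀ = 199.9 keV → λ₀ = 6.2023 pm

Maximum Compton shift (at 180°):
Δλ_max = 2λ_C = 2 × 2.4263 = 4.8526 pm

Final wavelength:
λ' = 6.2023 + 4.8526 = 11.0549 pm

Minimum photon energy (maximum energy to electron):
E'_min = hc/λ' = 112.1528 keV

Maximum electron kinetic energy:
K_max = E₀ - E'_min = 199.9000 - 112.1528 = 87.7472 keV

(Intermediate values are shown rounded; full precision is carried through to the final answer.)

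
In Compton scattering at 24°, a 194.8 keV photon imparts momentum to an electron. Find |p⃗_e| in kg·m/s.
4.2723e-23 kg·m/s

The electron is initially at rest, so by conservation of momentum:
p⃗_e = p⃗₀ − p⃗'  (incident photon momentum minus scattered photon momentum)

Photon momentum magnitudes (p = h/λ = E/c):
λ₀ = hc/E₀ = 6.3647 pm → p₀ = h/λ₀ = 1.0411e-22 kg·m/s
Δλ = λ_C(1 − cos 24°) = 0.2098 pm
λ' = 6.5745 pm → p' = h/λ' = 1.0079e-22 kg·m/s

The scattered photon makes angle θ = 24° with the incident direction, so by the law of cosines:
|p⃗_e|² = p₀² + p'² − 2p₀p'cos θ
|p⃗_e|² = (1.0411e-22)² + (1.0079e-22)² − 2·1.0411e-22·1.0079e-22·cos(24°)
|p⃗_e| = 4.2723e-23 kg·m/s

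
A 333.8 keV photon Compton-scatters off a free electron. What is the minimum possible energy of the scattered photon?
144.7239 keV (at θ = 180°)

The scattered photon has minimum energy when its wavelength is maximum, i.e., when the Compton shift Δλ = λ_C(1 − cos θ) is maximum. This occurs at θ = 180° (backscattering), giving Δλ_max = 2λ_C = 4.8526 pm.

Initial wavelength: λ₀ = hc/E₀ = 3.7143 pm
Maximum final wavelength: λ'_max = λ₀ + 2λ_C = 3.7143 + 4.8526 = 8.5669 pm
Minimum final energy: E'_min = hc/λ'_max = 144.7239 keV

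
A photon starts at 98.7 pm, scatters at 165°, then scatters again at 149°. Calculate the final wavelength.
107.9760 pm

Apply Compton shift twice:

First scattering at θ₁ = 165°:
Δλ₁ = λ_C(1 - cos(165°))
Δλ₁ = 2.4263 × 1.9659
Δλ₁ = 4.7699 pm

After first scattering:
λ₁ = 98.7 + 4.7699 = 103.4699 pm

Second scattering at θ₂ = 149°:
Δλ₂ = λ_C(1 - cos(149°))
Δλ₂ = 2.4263 × 1.8572
Δλ₂ = 4.5061 pm

Final wavelength:
λ₂ = 103.4699 + 4.5061 = 107.9760 pm

Total shift: Δλ_total = 4.7699 + 4.5061 = 9.2760 pm

(Intermediate values are shown rounded; full precision is carried through to the final answer.)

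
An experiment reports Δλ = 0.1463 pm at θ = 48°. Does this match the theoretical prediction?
No, inconsistent

Calculate the expected shift for θ = 48°:

Δλ_expected = λ_C(1 - cos(48°))
Δλ_expected = 2.4263 × (1 - cos(48°))
Δλ_expected = 2.4263 × 0.3309
Δλ_expected = 0.8028 pm

Given shift: 0.1463 pm
Expected shift: 0.8028 pm
Difference: 0.6565 pm

The values do not match. The given shift corresponds to θ ≈ 20.0°, not 48°.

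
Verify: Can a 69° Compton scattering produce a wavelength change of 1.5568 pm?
Yes, consistent

Calculate the expected shift for θ = 69°:

Δλ_expected = λ_C(1 - cos(69°))
Δλ_expected = 2.4263 × (1 - cos(69°))
Δλ_expected = 2.4263 × 0.6416
Δλ_expected = 1.5568 pm

Given shift: 1.5568 pm
Expected shift: 1.5568 pm
Difference: 0.0000 pm

The values match. This is consistent with Compton scattering at the stated angle.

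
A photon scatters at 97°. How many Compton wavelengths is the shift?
1.1219 λ_C

The Compton shift formula is:
Δλ = λ_C(1 - cos θ)

Dividing both sides by λ_C:
Δλ/λ_C = 1 - cos θ

For θ = 97°:
Δλ/λ_C = 1 - cos(97°)
Δλ/λ_C = 1 - -0.1219
Δλ/λ_C = 1.1219

This means the shift is 1.1219 × λ_C = 2.7220 pm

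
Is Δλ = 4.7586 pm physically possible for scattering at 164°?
Yes, consistent

Calculate the expected shift for θ = 164°:

Δλ_expected = λ_C(1 - cos(164°))
Δλ_expected = 2.4263 × (1 - cos(164°))
Δλ_expected = 2.4263 × 1.9613
Δλ_expected = 4.7586 pm

Given shift: 4.7586 pm
Expected shift: 4.7586 pm
Difference: 0.0000 pm

The values match. This is consistent with Compton scattering at the stated angle.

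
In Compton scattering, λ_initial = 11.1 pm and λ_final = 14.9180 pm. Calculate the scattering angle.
125.00°

First find the wavelength shift:
Δλ = λ' - λ = 14.9180 - 11.1 = 3.8180 pm

Using Δλ = λ_C(1 - cos θ), with λ_C = h/(m_e·c) ≈ 2.42631024 pm:
cos θ = 1 - Δλ/λ_C
cos θ = 1 - 3.8180/2.42631024
cos θ = -0.573583

θ = arccos(-0.573583)
θ = 125.00°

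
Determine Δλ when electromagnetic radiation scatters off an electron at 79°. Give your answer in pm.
1.9633 pm

Using the Compton scattering formula:
Δλ = λ_C(1 - cos θ)

where λ_C = h/(m_e·c) ≈ 2.4263 pm is the Compton wavelength of an electron.

For θ = 79°:
cos(79°) = 0.1908
1 - cos(79°) = 0.8092

Δλ = 2.4263 × 0.8092
Δλ = 1.9633 pm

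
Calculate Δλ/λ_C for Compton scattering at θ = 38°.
0.2120 λ_C

The Compton shift formula is:
Δλ = λ_C(1 - cos θ)

Dividing both sides by λ_C:
Δλ/λ_C = 1 - cos θ

For θ = 38°:
Δλ/λ_C = 1 - cos(38°)
Δλ/λ_C = 1 - 0.7880
Δλ/λ_C = 0.2120

This means the shift is 0.2120 × λ_C = 0.5144 pm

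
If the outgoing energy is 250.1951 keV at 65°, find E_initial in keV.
348.7999 keV

Convert final energy to wavelength (hc ≈ 1239.842 keV·pm):
λ' = hc/E' = 1239.842 / 250.1951 = 4.9555 pm

Calculate the Compton shift:
Δλ = λ_C(1 - cos(65°))
Δλ = 2.4263 × (1 - cos(65°))
Δλ = 1.4009 pm

Initial wavelength:
λ = λ' - Δλ = 4.9555 - 1.4009 = 3.5546 pm

Initial energy:
E = hc/λ = 1239.842 / 3.5546 = 348.7999 keV

(Intermediate values are shown rounded; full precision is carried through to the final answer.)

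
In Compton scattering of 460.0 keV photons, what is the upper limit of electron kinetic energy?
295.7375 keV

Maximum energy transfer occurs at θ = 180° (backscattering).

Initial photon: E₀ = 460.0 keV → λ₀ = 2.6953 pm

Maximum Compton shift (at 180°):
Δλ_max = 2λ_C = 2 × 2.4263 = 4.8526 pm

Final wavelength:
λ' = 2.6953 + 4.8526 = 7.5479 pm

Minimum photon energy (maximum energy to electron):
E'_min = hc/λ' = 164.2625 keV

Maximum electron kinetic energy:
K_max = E₀ - E'_min = 460.0000 - 164.2625 = 295.7375 keV

(Intermediate values are shown rounded; full precision is carried through to the final answer.)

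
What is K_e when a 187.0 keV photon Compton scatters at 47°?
19.4932 keV

By energy conservation: K_e = E_initial - E_final

First find the scattered photon energy:
Initial wavelength: λ = hc/E = 6.6302 pm
Compton shift: Δλ = λ_C(1 - cos(47°)) = 0.7716 pm
Final wavelength: λ' = 6.6302 + 0.7716 = 7.4017 pm
Final photon energy: E' = hc/λ' = 167.5068 keV

Electron kinetic energy:
K_e = E - E' = 187.0000 - 167.5068 = 19.4932 keV

(Intermediate values are shown rounded; full precision is carried through to the final answer.)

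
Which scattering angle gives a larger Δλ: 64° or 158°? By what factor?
158° produces the larger shift by a factor of 3.431

Calculate both shifts using Δλ = λ_C(1 - cos θ):

For θ₁ = 64°:
Δλ₁ = 2.4263 × (1 - cos(64°))
Δλ₁ = 2.4263 × 0.5616
Δλ₁ = 1.3627 pm

For θ₂ = 158°:
Δλ₂ = 2.4263 × (1 - cos(158°))
Δλ₂ = 2.4263 × 1.9272
Δλ₂ = 4.6759 pm

The 158° angle produces the larger shift.
Ratio: 4.6759/1.3627 = 3.431

(Intermediate values are shown rounded; full precision is carried through to the final answer.)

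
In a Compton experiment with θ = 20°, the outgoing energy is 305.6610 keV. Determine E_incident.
317.1000 keV

Convert final energy to wavelength (hc ≈ 1239.842 keV·pm):
λ' = hc/E' = 1239.842 / 305.6610 = 4.0563 pm

Calculate the Compton shift:
Δλ = λ_C(1 - cos(20°))
Δλ = 2.4263 × (1 - cos(20°))
Δλ = 0.1463 pm

Initial wavelength:
λ = λ' - Δλ = 4.0563 - 0.1463 = 3.9099 pm

Initial energy:
E = hc/λ = 1239.842 / 3.9099 = 317.1000 keV

(Intermediate values are shown rounded; full precision is carried through to the final answer.)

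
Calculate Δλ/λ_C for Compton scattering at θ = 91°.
1.0175 λ_C

The Compton shift formula is:
Δλ = λ_C(1 - cos θ)

Dividing both sides by λ_C:
Δλ/λ_C = 1 - cos θ

For θ = 91°:
Δλ/λ_C = 1 - cos(91°)
Δλ/λ_C = 1 - -0.0175
Δλ/λ_C = 1.0175

This means the shift is 1.0175 × λ_C = 2.4687 pm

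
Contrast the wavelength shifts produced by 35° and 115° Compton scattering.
115° produces the larger shift by a factor of 7.866

Calculate both shifts using Δλ = λ_C(1 - cos θ):

For θ₁ = 35°:
Δλ₁ = 2.4263 × (1 - cos(35°))
Δλ₁ = 2.4263 × 0.1808
Δλ₁ = 0.4388 pm

For θ₂ = 115°:
Δλ₂ = 2.4263 × (1 - cos(115°))
Δλ₂ = 2.4263 × 1.4226
Δλ₂ = 3.4517 pm

The 115° angle produces the larger shift.
Ratio: 3.4517/0.4388 = 7.866

(Intermediate values are shown rounded; full precision is carried through to the final answer.)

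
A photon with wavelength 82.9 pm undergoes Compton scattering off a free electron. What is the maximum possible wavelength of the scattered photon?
87.7526 pm (at θ = 180°)

The Compton shift is Δλ = λ_C(1 − cos θ).

Since cos θ ranges from −1 to 1, the factor (1 − cos θ) ranges from 0 to 2; the maximum shift occurs at θ = 180° (backscattering):
Δλ_max = 2λ_C = 2 × 2.4263 pm = 4.8526 pm

Maximum scattered wavelength:
λ'_max = λ₀ + Δλ_max = 82.9 + 4.8526 = 87.7526 pm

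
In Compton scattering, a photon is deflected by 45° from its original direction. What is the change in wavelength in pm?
0.7106 pm

Using the Compton scattering formula:
Δλ = λ_C(1 - cos θ)

where λ_C = h/(m_e·c) ≈ 2.4263 pm is the Compton wavelength of an electron.

For θ = 45°:
cos(45°) = 0.7071
1 - cos(45°) = 0.2929

Δλ = 2.4263 × 0.2929
Δλ = 0.7106 pm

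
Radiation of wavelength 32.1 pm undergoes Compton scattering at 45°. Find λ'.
32.8106 pm

Using the Compton formula: λ' = λ + λ_C(1 − cos θ)

For θ = 45°, cos θ = √2/2 (exact) ≈ 0.7071, so:
1 − cos 45° = 1 − (√2/2) ≈ 0.2929

Δλ = λ_C × 0.2929 = 2.4263 × 0.2929 = 0.7106 pm

λ' = 32.1 + 0.7106 = 32.8106 pm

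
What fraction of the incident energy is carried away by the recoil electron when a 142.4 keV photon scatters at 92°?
0.2238 (or 22.38%)

Calculate initial and final photon energies:

Initial: E₀ = 142.4 keV → λ₀ = 8.7068 pm
Compton shift: Δλ = 2.5110 pm
Final wavelength: λ' = 11.2177 pm
Final energy: E' = 110.5251 keV

Fractional energy loss:
(E₀ - E')/E₀ = (142.4000 - 110.5251)/142.4000
= 31.8749/142.4000
= 0.2238
= 22.38%

(Intermediate values are shown rounded; full precision is carried through to the final answer.)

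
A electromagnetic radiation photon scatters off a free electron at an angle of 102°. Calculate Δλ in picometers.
2.9308 pm

Using the Compton scattering formula:
Δλ = λ_C(1 - cos θ)

where λ_C = h/(m_e·c) ≈ 2.4263 pm is the Compton wavelength of an electron.

For θ = 102°:
cos(102°) = -0.2079
1 - cos(102°) = 1.2079

Δλ = 2.4263 × 1.2079
Δλ = 2.9308 pm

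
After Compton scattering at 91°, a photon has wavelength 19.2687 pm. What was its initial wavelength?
16.8000 pm

From λ' = λ + Δλ, we have λ = λ' - Δλ

First calculate the Compton shift:
Δλ = λ_C(1 - cos θ)
Δλ = 2.4263 × (1 - cos(91°))
Δλ = 2.4263 × 1.0175
Δλ = 2.4687 pm

Initial wavelength:
λ = λ' - Δλ
λ = 19.2687 - 2.4687
λ = 16.8000 pm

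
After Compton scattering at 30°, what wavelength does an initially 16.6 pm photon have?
16.9251 pm

Using the Compton formula: λ' = λ + λ_C(1 − cos θ)

For θ = 30°, cos θ = √3/2 (exact) ≈ 0.8660, so:
1 − cos 30° = 1 − (√3/2) ≈ 0.1340

Δλ = λ_C × 0.1340 = 2.4263 × 0.1340 = 0.3251 pm

λ' = 16.6 + 0.3251 = 16.9251 pm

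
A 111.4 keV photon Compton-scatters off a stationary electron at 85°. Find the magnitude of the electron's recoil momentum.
7.4126e-23 kg·m/s

The electron is initially at rest, so by conservation of momentum:
p⃗_e = p⃗₀ − p⃗'  (incident photon momentum minus scattered photon momentum)

Photon momentum magnitudes (p = h/λ = E/c):
λ₀ = hc/E₀ = 11.1296 pm → p₀ = h/λ₀ = 5.9535e-23 kg·m/s
Δλ = λ_C(1 − cos 85°) = 2.2148 pm
λ' = 13.3445 pm → p' = h/λ' = 4.9654e-23 kg·m/s

The scattered photon makes angle θ = 85° with the incident direction, so by the law of cosines:
|p⃗_e|² = p₀² + p'² − 2p₀p'cos θ
|p⃗_e|² = (5.9535e-23)² + (4.9654e-23)² − 2·5.9535e-23·4.9654e-23·cos(85°)
|p⃗_e| = 7.4126e-23 kg·m/s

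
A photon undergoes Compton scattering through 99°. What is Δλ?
2.8059 pm

Using the Compton scattering formula:
Δλ = λ_C(1 - cos θ)

where λ_C = h/(m_e·c) ≈ 2.4263 pm is the Compton wavelength of an electron.

For θ = 99°:
cos(99°) = -0.1564
1 - cos(99°) = 1.1564

Δλ = 2.4263 × 1.1564
Δλ = 2.8059 pm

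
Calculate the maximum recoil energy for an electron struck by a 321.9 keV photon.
179.4591 keV

Maximum energy transfer occurs at θ = 180° (backscattering).

Initial photon: E₀ = 321.9 keV → λ₀ = 3.8516 pm

Maximum Compton shift (at 180°):
Δλ_max = 2λ_C = 2 × 2.4263 = 4.8526 pm

Final wavelength:
λ' = 3.8516 + 4.8526 = 8.7043 pm

Minimum photon energy (maximum energy to electron):
E'_min = hc/λ' = 142.4409 keV

Maximum electron kinetic energy:
K_max = E₀ - E'_min = 321.9000 - 142.4409 = 179.4591 keV

(Intermediate values are shown rounded; full precision is carried through to the final answer.)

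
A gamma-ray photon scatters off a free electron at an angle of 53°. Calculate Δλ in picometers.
0.9661 pm

Using the Compton scattering formula:
Δλ = λ_C(1 - cos θ)

where λ_C = h/(m_e·c) ≈ 2.4263 pm is the Compton wavelength of an electron.

For θ = 53°:
cos(53°) = 0.6018
1 - cos(53°) = 0.3982

Δλ = 2.4263 × 0.3982
Δλ = 0.9661 pm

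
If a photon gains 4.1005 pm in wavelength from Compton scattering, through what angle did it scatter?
133.63°

From the Compton formula Δλ = λ_C(1 - cos θ), we can solve for θ:

cos θ = 1 - Δλ/λ_C

Given:
- Δλ = 4.1005 pm
- λ_C = h/(m_e·c) ≈ 2.42631024 pm

cos θ = 1 - 4.1005/2.42631024
cos θ = 1 - 1.690015
cos θ = -0.690015

θ = arccos(-0.690015)
θ = 133.63°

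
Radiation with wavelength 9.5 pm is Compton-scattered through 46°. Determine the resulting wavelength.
10.2409 pm

Using the Compton scattering formula:
λ' = λ + Δλ = λ + λ_C(1 - cos θ)

Given:
- Initial wavelength λ = 9.5 pm
- Scattering angle θ = 46°
- Compton wavelength λ_C ≈ 2.4263 pm

Calculate the shift:
Δλ = 2.4263 × (1 - cos(46°))
Δλ = 2.4263 × 0.3053
Δλ = 0.7409 pm

Final wavelength:
λ' = 9.5 + 0.7409 = 10.2409 pm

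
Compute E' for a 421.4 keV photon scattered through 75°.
261.5407 keV

First convert energy to wavelength:
λ = hc/E, with hc ≈ 1239.842 keV·pm (i.e. 1239.842 eV·nm)

For E = 421.4 keV = 421400 eV:
λ = 1239.842 keV·pm / 421.4 keV
λ = 2.9422 pm

Calculate the Compton shift:
Δλ = λ_C(1 - cos(75°)) = 2.4263 × 0.7412
Δλ = 1.7983 pm

Final wavelength:
λ' = 2.9422 + 1.7983 = 4.7405 pm

Final energy:
E' = hc/λ' = 1239.842 / 4.7405 = 261.5407 keV

(Intermediate values are shown rounded; full precision is carried through to the final answer.)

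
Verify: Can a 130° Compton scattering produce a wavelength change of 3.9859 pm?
Yes, consistent

Calculate the expected shift for θ = 130°:

Δλ_expected = λ_C(1 - cos(130°))
Δλ_expected = 2.4263 × (1 - cos(130°))
Δλ_expected = 2.4263 × 1.6428
Δλ_expected = 3.9859 pm

Given shift: 3.9859 pm
Expected shift: 3.9859 pm
Difference: 0.0000 pm

The values match. This is consistent with Compton scattering at the stated angle.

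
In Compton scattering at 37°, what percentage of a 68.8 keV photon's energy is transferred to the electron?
0.0264 (or 2.64%)

Calculate initial and final photon energies:

Initial: E₀ = 68.8 keV → λ₀ = 18.0210 pm
Compton shift: Δλ = 0.4886 pm
Final wavelength: λ' = 18.5095 pm
Final energy: E' = 66.9840 keV

Fractional energy loss:
(E₀ - E')/E₀ = (68.8000 - 66.9840)/68.8000
= 1.8160/68.8000
= 0.0264
= 2.64%

(Intermediate values are shown rounded; full precision is carried through to the final answer.)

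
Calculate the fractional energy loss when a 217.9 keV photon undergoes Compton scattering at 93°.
0.3097 (or 30.97%)

Calculate initial and final photon energies:

Initial: E₀ = 217.9 keV → λ₀ = 5.6900 pm
Compton shift: Δλ = 2.5533 pm
Final wavelength: λ' = 8.2433 pm
Final energy: E' = 150.4069 keV

Fractional energy loss:
(E₀ - E')/E₀ = (217.9000 - 150.4069)/217.9000
= 67.4931/217.9000
= 0.3097
= 30.97%

(Intermediate values are shown rounded; full precision is carried through to the final answer.)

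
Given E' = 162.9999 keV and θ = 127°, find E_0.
333.3001 keV

Convert final energy to wavelength (hc ≈ 1239.842 keV·pm):
λ' = hc/E' = 1239.842 / 162.9999 = 7.6064 pm

Calculate the Compton shift:
Δλ = λ_C(1 - cos(127°))
Δλ = 2.4263 × (1 - cos(127°))
Δλ = 3.8865 pm

Initial wavelength:
λ = λ' - Δλ = 7.6064 - 3.8865 = 3.7199 pm

Initial energy:
E = hc/λ = 1239.842 / 3.7199 = 333.3001 keV

(Intermediate values are shown rounded; full precision is carried through to the final answer.)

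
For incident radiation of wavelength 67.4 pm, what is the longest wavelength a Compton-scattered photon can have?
72.2526 pm (at θ = 180°)

The Compton shift is Δλ = λ_C(1 − cos θ).

Since cos θ ranges from −1 to 1, the factor (1 − cos θ) ranges from 0 to 2; the maximum shift occurs at θ = 180° (backscattering):
Δλ_max = 2λ_C = 2 × 2.4263 pm = 4.8526 pm

Maximum scattered wavelength:
λ'_max = λ₀ + Δλ_max = 67.4 + 4.8526 = 72.2526 pm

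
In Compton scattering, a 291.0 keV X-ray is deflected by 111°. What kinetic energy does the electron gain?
126.9226 keV

By energy conservation: K_e = E_initial - E_final

First find the scattered photon energy:
Initial wavelength: λ = hc/E = 4.2606 pm
Compton shift: Δλ = λ_C(1 - cos(111°)) = 3.2958 pm
Final wavelength: λ' = 4.2606 + 3.2958 = 7.5564 pm
Final photon energy: E' = hc/λ' = 164.0774 keV

Electron kinetic energy:
K_e = E - E' = 291.0000 - 164.0774 = 126.9226 keV

(Intermediate values are shown rounded; full precision is carried through to the final answer.)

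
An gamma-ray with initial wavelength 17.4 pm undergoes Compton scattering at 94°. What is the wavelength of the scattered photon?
19.9956 pm

Using the Compton scattering formula:
λ' = λ + Δλ = λ + λ_C(1 - cos θ)

Given:
- Initial wavelength λ = 17.4 pm
- Scattering angle θ = 94°
- Compton wavelength λ_C ≈ 2.4263 pm

Calculate the shift:
Δλ = 2.4263 × (1 - cos(94°))
Δλ = 2.4263 × 1.0698
Δλ = 2.5956 pm

Final wavelength:
λ' = 17.4 + 2.5956 = 19.9956 pm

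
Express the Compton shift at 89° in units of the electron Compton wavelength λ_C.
0.9825 λ_C

The Compton shift formula is:
Δλ = λ_C(1 - cos θ)

Dividing both sides by λ_C:
Δλ/λ_C = 1 - cos θ

For θ = 89°:
Δλ/λ_C = 1 - cos(89°)
Δλ/λ_C = 1 - 0.0175
Δλ/λ_C = 0.9825

This means the shift is 0.9825 × λ_C = 2.3840 pm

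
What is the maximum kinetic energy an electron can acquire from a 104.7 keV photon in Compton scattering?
30.4334 keV

Maximum energy transfer occurs at θ = 180° (backscattering).

Initial photon: E₀ = 104.7 keV → λ₀ = 11.8419 pm

Maximum Compton shift (at 180°):
Δλ_max = 2λ_C = 2 × 2.4263 = 4.8526 pm

Final wavelength:
λ' = 11.8419 + 4.8526 = 16.6945 pm

Minimum photon energy (maximum energy to electron):
E'_min = hc/λ' = 74.2666 keV

Maximum electron kinetic energy:
K_max = E₀ - E'_min = 104.7000 - 74.2666 = 30.4334 keV

(Intermediate values are shown rounded; full precision is carried through to the final answer.)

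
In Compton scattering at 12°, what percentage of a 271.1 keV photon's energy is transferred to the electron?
0.0115 (or 1.15%)

Calculate initial and final photon energies:

Initial: E₀ = 271.1 keV → λ₀ = 4.5734 pm
Compton shift: Δλ = 0.0530 pm
Final wavelength: λ' = 4.6264 pm
Final energy: E' = 267.9931 keV

Fractional energy loss:
(E₀ - E')/E₀ = (271.1000 - 267.9931)/271.1000
= 3.1069/271.1000
= 0.0115
= 1.15%

(Intermediate values are shown rounded; full precision is carried through to the final answer.)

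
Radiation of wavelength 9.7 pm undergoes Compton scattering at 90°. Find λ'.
12.1263 pm

Using the Compton formula: λ' = λ + λ_C(1 − cos θ)

For θ = 90°, cos θ = 0 (exact) = 0.0000, so:
1 − cos 90° = 1 − (0) = 1.0000

Δλ = λ_C × 1.0000 = 2.4263 × 1.0000 = 2.4263 pm

λ' = 9.7 + 2.4263 = 12.1263 pm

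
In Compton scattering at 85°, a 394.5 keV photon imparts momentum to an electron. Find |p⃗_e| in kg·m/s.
2.3495e-22 kg·m/s

The electron is initially at rest, so by conservation of momentum:
p⃗_e = p⃗₀ − p⃗'  (incident photon momentum minus scattered photon momentum)

Photon momentum magnitudes (p = h/λ = E/c):
λ₀ = hc/E₀ = 3.1428 pm → p₀ = h/λ₀ = 2.1083e-22 kg·m/s
Δλ = λ_C(1 − cos 85°) = 2.2148 pm
λ' = 5.3577 pm → p' = h/λ' = 1.2367e-22 kg·m/s

The scattered photon makes angle θ = 85° with the incident direction, so by the law of cosines:
|p⃗_e|² = p₀² + p'² − 2p₀p'cos θ
|p⃗_e|² = (2.1083e-22)² + (1.2367e-22)² − 2·2.1083e-22·1.2367e-22·cos(85°)
|p⃗_e| = 2.3495e-22 kg·m/s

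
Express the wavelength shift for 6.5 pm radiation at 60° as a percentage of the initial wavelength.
18.6639%

Calculate the Compton shift:
Δλ = λ_C(1 - cos(60°))
Δλ = 2.4263 × (1 - cos(60°))
Δλ = 2.4263 × 0.5000
Δλ = 1.2132 pm

Percentage change:
(Δλ/λ₀) × 100 = (1.2132/6.5) × 100
= 18.6639%

(Intermediate values are shown rounded; full precision is carried through to the final answer.)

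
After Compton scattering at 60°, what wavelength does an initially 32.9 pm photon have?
34.1132 pm

Using the Compton formula: λ' = λ + λ_C(1 − cos θ)

For θ = 60°, cos θ = 1/2 (exact) = 0.5000, so:
1 − cos 60° = 1 − (1/2) = 0.5000

Δλ = λ_C × 0.5000 = 2.4263 × 0.5000 = 1.2132 pm

λ' = 32.9 + 1.2132 = 34.1132 pm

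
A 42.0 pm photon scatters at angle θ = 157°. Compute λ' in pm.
46.6597 pm

Using the Compton scattering formula:
λ' = λ + Δλ = λ + λ_C(1 - cos θ)

Given:
- Initial wavelength λ = 42.0 pm
- Scattering angle θ = 157°
- Compton wavelength λ_C ≈ 2.4263 pm

Calculate the shift:
Δλ = 2.4263 × (1 - cos(157°))
Δλ = 2.4263 × 1.9205
Δλ = 4.6597 pm

Final wavelength:
λ' = 42.0 + 4.6597 = 46.6597 pm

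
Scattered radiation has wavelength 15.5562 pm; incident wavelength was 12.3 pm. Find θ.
110.00°

First find the wavelength shift:
Δλ = λ' - λ = 15.5562 - 12.3 = 3.2562 pm

Using Δλ = λ_C(1 - cos θ), with λ_C = h/(m_e·c) ≈ 2.42631024 pm:
cos θ = 1 - Δλ/λ_C
cos θ = 1 - 3.2562/2.42631024
cos θ = -0.342038

θ = arccos(-0.342038)
θ = 110.00°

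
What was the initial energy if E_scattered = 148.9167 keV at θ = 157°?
338.2001 keV

Convert final energy to wavelength (hc ≈ 1239.842 keV·pm):
λ' = hc/E' = 1239.842 / 148.9167 = 8.3257 pm

Calculate the Compton shift:
Δλ = λ_C(1 - cos(157°))
Δλ = 2.4263 × (1 - cos(157°))
Δλ = 4.6597 pm

Initial wavelength:
λ = λ' - Δλ = 8.3257 - 4.6597 = 3.6660 pm

Initial energy:
E = hc/λ = 1239.842 / 3.6660 = 338.2001 keV

(Intermediate values are shown rounded; full precision is carried through to the final answer.)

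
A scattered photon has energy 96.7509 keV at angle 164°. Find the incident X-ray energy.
153.9000 keV

Convert final energy to wavelength (hc ≈ 1239.842 keV·pm):
λ' = hc/E' = 1239.842 / 96.7509 = 12.8148 pm

Calculate the Compton shift:
Δλ = λ_C(1 - cos(164°))
Δλ = 2.4263 × (1 - cos(164°))
Δλ = 4.7586 pm

Initial wavelength:
λ = λ' - Δλ = 12.8148 - 4.7586 = 8.0562 pm

Initial energy:
E = hc/λ = 1239.842 / 8.0562 = 153.9000 keV

(Intermediate values are shown rounded; full precision is carried through to the final answer.)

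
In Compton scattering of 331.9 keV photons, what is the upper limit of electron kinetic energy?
187.5344 keV

Maximum energy transfer occurs at θ = 180° (backscattering).

Initial photon: E₀ = 331.9 keV → λ₀ = 3.7356 pm

Maximum Compton shift (at 180°):
Δλ_max = 2λ_C = 2 × 2.4263 = 4.8526 pm

Final wavelength:
λ' = 3.7356 + 4.8526 = 8.5882 pm

Minimum photon energy (maximum energy to electron):
E'_min = hc/λ' = 144.3656 keV

Maximum electron kinetic energy:
K_max = E₀ - E'_min = 331.9000 - 144.3656 = 187.5344 keV

(Intermediate values are shown rounded; full precision is carried through to the final answer.)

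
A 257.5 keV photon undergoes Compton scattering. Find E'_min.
128.2479 keV (at θ = 180°)

The scattered photon has minimum energy when its wavelength is maximum, i.e., when the Compton shift Δλ = λ_C(1 − cos θ) is maximum. This occurs at θ = 180° (backscattering), giving Δλ_max = 2λ_C = 4.8526 pm.

Initial wavelength: λ₀ = hc/E₀ = 4.8149 pm
Maximum final wavelength: λ'_max = λ₀ + 2λ_C = 4.8149 + 4.8526 = 9.6675 pm
Minimum final energy: E'_min = hc/λ'_max = 128.2479 keV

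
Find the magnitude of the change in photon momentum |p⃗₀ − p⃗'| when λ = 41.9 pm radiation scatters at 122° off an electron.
2.6544e-23 kg·m/s

Photon momentum magnitude is p = h/λ.

Initial momentum:
p₀ = h/λ = 6.6261e-34/4.1900e-11 = 1.5814e-23 kg·m/s

After scattering:
λ' = λ + Δλ = 41.9 + 3.7121 = 45.6121 pm
p' = h/λ' = 6.6261e-34/4.5612e-11 = 1.4527e-23 kg·m/s

Momentum is a vector; the scattered photon's direction makes angle θ = 122° with the incident direction. The magnitude of the vector change Δp⃗ = p⃗₀ − p⃗' is found from the law of cosines:
|Δp⃗|² = p₀² + p'² − 2p₀p'cos θ
|Δp⃗|² = (1.5814e-23)² + (1.4527e-23)² − 2·1.5814e-23·1.4527e-23·cos(122°)
|Δp⃗| = 2.6544e-23 kg·m/s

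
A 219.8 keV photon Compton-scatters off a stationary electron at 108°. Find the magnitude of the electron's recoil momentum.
1.5781e-22 kg·m/s

The electron is initially at rest, so by conservation of momentum:
p⃗_e = p⃗₀ − p⃗'  (incident photon momentum minus scattered photon momentum)

Photon momentum magnitudes (p = h/λ = E/c):
λ₀ = hc/E₀ = 5.6408 pm → p₀ = h/λ₀ = 1.1747e-22 kg·m/s
Δλ = λ_C(1 − cos 108°) = 3.1761 pm
λ' = 8.8169 pm → p' = h/λ' = 7.5152e-23 kg·m/s

The scattered photon makes angle θ = 108° with the incident direction, so by the law of cosines:
|p⃗_e|² = p₀² + p'² − 2p₀p'cos θ
|p⃗_e|² = (1.1747e-22)² + (7.5152e-23)² − 2·1.1747e-22·7.5152e-23·cos(108°)
|p⃗_e| = 1.5781e-22 kg·m/s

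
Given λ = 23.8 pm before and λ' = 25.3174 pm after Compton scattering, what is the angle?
68.00°

First find the wavelength shift:
Δλ = λ' - λ = 25.3174 - 23.8 = 1.5174 pm

Using Δλ = λ_C(1 - cos θ), with λ_C = h/(m_e·c) ≈ 2.42631024 pm:
cos θ = 1 - Δλ/λ_C
cos θ = 1 - 1.5174/2.42631024
cos θ = 0.374606

θ = arccos(0.374606)
θ = 68.00°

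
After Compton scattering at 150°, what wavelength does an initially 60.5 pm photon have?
65.0276 pm

Using the Compton formula: λ' = λ + λ_C(1 − cos θ)

For θ = 150°, cos θ = -√3/2 (exact) ≈ -0.8660, so:
1 − cos 150° = 1 − (-√3/2) ≈ 1.8660

Δλ = λ_C × 1.8660 = 2.4263 × 1.8660 = 4.5276 pm

λ' = 60.5 + 4.5276 = 65.0276 pm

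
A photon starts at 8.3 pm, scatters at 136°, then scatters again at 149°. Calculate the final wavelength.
16.9777 pm

Apply Compton shift twice:

First scattering at θ₁ = 136°:
Δλ₁ = λ_C(1 - cos(136°))
Δλ₁ = 2.4263 × 1.7193
Δλ₁ = 4.1717 pm

After first scattering:
λ₁ = 8.3 + 4.1717 = 12.4717 pm

Second scattering at θ₂ = 149°:
Δλ₂ = λ_C(1 - cos(149°))
Δλ₂ = 2.4263 × 1.8572
Δλ₂ = 4.5061 pm

Final wavelength:
λ₂ = 12.4717 + 4.5061 = 16.9777 pm

Total shift: Δλ_total = 4.1717 + 4.5061 = 8.6777 pm

(Intermediate values are shown rounded; full precision is carried through to the final answer.)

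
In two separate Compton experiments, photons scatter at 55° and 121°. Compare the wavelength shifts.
121° produces the larger shift by a factor of 3.553

Calculate both shifts using Δλ = λ_C(1 - cos θ):

For θ₁ = 55°:
Δλ₁ = 2.4263 × (1 - cos(55°))
Δλ₁ = 2.4263 × 0.4264
Δλ₁ = 1.0346 pm

For θ₂ = 121°:
Δλ₂ = 2.4263 × (1 - cos(121°))
Δλ₂ = 2.4263 × 1.5150
Δλ₂ = 3.6760 pm

The 121° angle produces the larger shift.
Ratio: 3.6760/1.0346 = 3.553

(Intermediate values are shown rounded; full precision is carried through to the final answer.)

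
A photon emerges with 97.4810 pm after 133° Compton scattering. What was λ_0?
93.4000 pm

From λ' = λ + Δλ, we have λ = λ' - Δλ

First calculate the Compton shift:
Δλ = λ_C(1 - cos θ)
Δλ = 2.4263 × (1 - cos(133°))
Δλ = 2.4263 × 1.6820
Δλ = 4.0810 pm

Initial wavelength:
λ = λ' - Δλ
λ = 97.4810 - 4.0810
λ = 93.4000 pm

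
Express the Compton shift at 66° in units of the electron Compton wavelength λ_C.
0.5933 λ_C

The Compton shift formula is:
Δλ = λ_C(1 - cos θ)

Dividing both sides by λ_C:
Δλ/λ_C = 1 - cos θ

For θ = 66°:
Δλ/λ_C = 1 - cos(66°)
Δλ/λ_C = 1 - 0.4067
Δλ/λ_C = 0.5933

This means the shift is 0.5933 × λ_C = 1.4394 pm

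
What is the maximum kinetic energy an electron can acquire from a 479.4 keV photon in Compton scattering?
312.7290 keV

Maximum energy transfer occurs at θ = 180° (backscattering).

Initial photon: E₀ = 479.4 keV → λ₀ = 2.5862 pm

Maximum Compton shift (at 180°):
Δλ_max = 2λ_C = 2 × 2.4263 = 4.8526 pm

Final wavelength:
λ' = 2.5862 + 4.8526 = 7.4389 pm

Minimum photon energy (maximum energy to electron):
E'_min = hc/λ' = 166.6710 keV

Maximum electron kinetic energy:
K_max = E₀ - E'_min = 479.4000 - 166.6710 = 312.7290 keV

(Intermediate values are shown rounded; full precision is carried through to the final answer.)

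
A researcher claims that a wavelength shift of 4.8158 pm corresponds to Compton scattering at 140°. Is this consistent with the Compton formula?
No, inconsistent

Calculate the expected shift for θ = 140°:

Δλ_expected = λ_C(1 - cos(140°))
Δλ_expected = 2.4263 × (1 - cos(140°))
Δλ_expected = 2.4263 × 1.7660
Δλ_expected = 4.2850 pm

Given shift: 4.8158 pm
Expected shift: 4.2850 pm
Difference: 0.5308 pm

The values do not match. The given shift corresponds to θ ≈ 170.0°, not 140°.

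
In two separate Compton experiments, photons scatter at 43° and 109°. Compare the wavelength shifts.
109° produces the larger shift by a factor of 4.934

Calculate both shifts using Δλ = λ_C(1 - cos θ):

For θ₁ = 43°:
Δλ₁ = 2.4263 × (1 - cos(43°))
Δλ₁ = 2.4263 × 0.2686
Δλ₁ = 0.6518 pm

For θ₂ = 109°:
Δλ₂ = 2.4263 × (1 - cos(109°))
Δλ₂ = 2.4263 × 1.3256
Δλ₂ = 3.2162 pm

The 109° angle produces the larger shift.
Ratio: 3.2162/0.6518 = 4.934

(Intermediate values are shown rounded; full precision is carried through to the final answer.)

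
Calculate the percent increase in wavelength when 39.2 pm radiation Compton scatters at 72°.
4.2769%

Calculate the Compton shift:
Δλ = λ_C(1 - cos(72°))
Δλ = 2.4263 × (1 - cos(72°))
Δλ = 2.4263 × 0.6910
Δλ = 1.6765 pm

Percentage change:
(Δλ/λ₀) × 100 = (1.6765/39.2) × 100
= 4.2769%

(Intermediate values are shown rounded; full precision is carried through to the final answer.)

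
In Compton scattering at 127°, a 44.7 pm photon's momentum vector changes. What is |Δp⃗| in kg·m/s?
2.5476e-23 kg·m/s

Photon momentum magnitude is p = h/λ.

Initial momentum:
p₀ = h/λ = 6.6261e-34/4.4700e-11 = 1.4823e-23 kg·m/s

After scattering:
λ' = λ + Δλ = 44.7 + 3.8865 = 48.5865 pm
p' = h/λ' = 6.6261e-34/4.8587e-11 = 1.3638e-23 kg·m/s

Momentum is a vector; the scattered photon's direction makes angle θ = 127° with the incident direction. The magnitude of the vector change Δp⃗ = p⃗₀ − p⃗' is found from the law of cosines:
|Δp⃗|² = p₀² + p'² − 2p₀p'cos θ
|Δp⃗|² = (1.4823e-23)² + (1.3638e-23)² − 2·1.4823e-23·1.3638e-23·cos(127°)
|Δp⃗| = 2.5476e-23 kg·m/s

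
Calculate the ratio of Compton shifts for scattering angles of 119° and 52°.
119° produces the larger shift by a factor of 3.863

Calculate both shifts using Δλ = λ_C(1 - cos θ):

For θ₁ = 52°:
Δλ₁ = 2.4263 × (1 - cos(52°))
Δλ₁ = 2.4263 × 0.3843
Δλ₁ = 0.9325 pm

For θ₂ = 119°:
Δλ₂ = 2.4263 × (1 - cos(119°))
Δλ₂ = 2.4263 × 1.4848
Δλ₂ = 3.6026 pm

The 119° angle produces the larger shift.
Ratio: 3.6026/0.9325 = 3.863

(Intermediate values are shown rounded; full precision is carried through to the final answer.)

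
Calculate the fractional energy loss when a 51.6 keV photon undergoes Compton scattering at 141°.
0.1521 (or 15.21%)

Calculate initial and final photon energies:

Initial: E₀ = 51.6 keV → λ₀ = 24.0279 pm
Compton shift: Δλ = 4.3119 pm
Final wavelength: λ' = 28.3399 pm
Final energy: E' = 43.7491 keV

Fractional energy loss:
(E₀ - E')/E₀ = (51.6000 - 43.7491)/51.6000
= 7.8509/51.6000
= 0.1521
= 15.21%

(Intermediate values are shown rounded; full precision is carried through to the final answer.)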